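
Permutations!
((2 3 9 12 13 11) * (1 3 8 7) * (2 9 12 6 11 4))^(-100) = [0, 4, 3, 2, 1, 5, 9, 13, 12, 11, 10, 6, 8, 7] = (1 4)(2 3)(6 9 11)(7 13)(8 12)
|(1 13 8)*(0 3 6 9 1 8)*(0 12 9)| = |(0 3 6)(1 13 12 9)| = 12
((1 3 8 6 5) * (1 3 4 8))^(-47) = (1 4 8 6 5 3) = [0, 4, 2, 1, 8, 3, 5, 7, 6]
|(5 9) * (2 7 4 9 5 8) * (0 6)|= |(0 6)(2 7 4 9 8)|= 10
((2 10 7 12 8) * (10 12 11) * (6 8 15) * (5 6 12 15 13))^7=[0, 1, 2, 3, 4, 5, 6, 11, 8, 9, 7, 10, 12, 13, 14, 15]=(15)(7 11 10)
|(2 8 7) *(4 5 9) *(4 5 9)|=3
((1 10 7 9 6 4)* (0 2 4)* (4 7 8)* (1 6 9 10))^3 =[10, 1, 8, 3, 2, 5, 7, 4, 0, 9, 6] =(0 10 6 7 4 2 8)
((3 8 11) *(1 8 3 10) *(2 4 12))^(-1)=[0, 10, 12, 3, 2, 5, 6, 7, 1, 9, 11, 8, 4]=(1 10 11 8)(2 12 4)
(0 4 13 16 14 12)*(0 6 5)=(0 4 13 16 14 12 6 5)=[4, 1, 2, 3, 13, 0, 5, 7, 8, 9, 10, 11, 6, 16, 12, 15, 14]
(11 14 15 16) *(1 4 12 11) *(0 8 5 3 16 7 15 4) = (0 8 5 3 16 1)(4 12 11 14)(7 15) = [8, 0, 2, 16, 12, 3, 6, 15, 5, 9, 10, 14, 11, 13, 4, 7, 1]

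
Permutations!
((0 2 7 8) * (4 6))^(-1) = (0 8 7 2)(4 6) = [8, 1, 0, 3, 6, 5, 4, 2, 7]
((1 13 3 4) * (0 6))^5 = [6, 13, 2, 4, 1, 5, 0, 7, 8, 9, 10, 11, 12, 3] = (0 6)(1 13 3 4)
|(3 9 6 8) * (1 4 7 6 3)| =10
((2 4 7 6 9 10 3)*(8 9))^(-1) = [0, 1, 3, 10, 2, 5, 7, 4, 6, 8, 9] = (2 3 10 9 8 6 7 4)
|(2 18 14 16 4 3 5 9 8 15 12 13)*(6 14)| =13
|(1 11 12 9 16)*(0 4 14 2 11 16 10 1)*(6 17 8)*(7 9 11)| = 18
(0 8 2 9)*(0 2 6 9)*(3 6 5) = (0 8 5 3 6 9 2) = [8, 1, 0, 6, 4, 3, 9, 7, 5, 2]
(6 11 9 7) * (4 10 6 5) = (4 10 6 11 9 7 5) = [0, 1, 2, 3, 10, 4, 11, 5, 8, 7, 6, 9]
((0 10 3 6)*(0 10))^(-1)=(3 10 6)=[0, 1, 2, 10, 4, 5, 3, 7, 8, 9, 6]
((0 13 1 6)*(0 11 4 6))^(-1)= (0 1 13)(4 11 6)= [1, 13, 2, 3, 11, 5, 4, 7, 8, 9, 10, 6, 12, 0]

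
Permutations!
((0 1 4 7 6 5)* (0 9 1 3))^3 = [3, 6, 2, 0, 5, 4, 1, 9, 8, 7] = (0 3)(1 6)(4 5)(7 9)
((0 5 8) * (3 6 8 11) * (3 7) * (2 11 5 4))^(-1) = [8, 1, 4, 7, 0, 5, 3, 11, 6, 9, 10, 2] = (0 8 6 3 7 11 2 4)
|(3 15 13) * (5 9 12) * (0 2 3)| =|(0 2 3 15 13)(5 9 12)| =15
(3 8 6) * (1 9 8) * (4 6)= (1 9 8 4 6 3)= [0, 9, 2, 1, 6, 5, 3, 7, 4, 8]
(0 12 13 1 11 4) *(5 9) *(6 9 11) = (0 12 13 1 6 9 5 11 4) = [12, 6, 2, 3, 0, 11, 9, 7, 8, 5, 10, 4, 13, 1]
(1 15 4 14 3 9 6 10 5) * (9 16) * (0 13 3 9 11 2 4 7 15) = (0 13 3 16 11 2 4 14 9 6 10 5 1)(7 15) = [13, 0, 4, 16, 14, 1, 10, 15, 8, 6, 5, 2, 12, 3, 9, 7, 11]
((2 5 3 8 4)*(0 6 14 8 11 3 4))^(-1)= (0 8 14 6)(2 4 5)(3 11)= [8, 1, 4, 11, 5, 2, 0, 7, 14, 9, 10, 3, 12, 13, 6]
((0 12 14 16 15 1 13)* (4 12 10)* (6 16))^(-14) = (0 16 4 1 14)(6 10 15 12 13) = [16, 14, 2, 3, 1, 5, 10, 7, 8, 9, 15, 11, 13, 6, 0, 12, 4]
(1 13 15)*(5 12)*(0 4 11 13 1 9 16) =(0 4 11 13 15 9 16)(5 12) =[4, 1, 2, 3, 11, 12, 6, 7, 8, 16, 10, 13, 5, 15, 14, 9, 0]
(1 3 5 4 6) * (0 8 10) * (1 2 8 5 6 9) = (0 5 4 9 1 3 6 2 8 10) = [5, 3, 8, 6, 9, 4, 2, 7, 10, 1, 0]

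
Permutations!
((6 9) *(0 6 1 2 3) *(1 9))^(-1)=(9)(0 3 2 1 6)=[3, 6, 1, 2, 4, 5, 0, 7, 8, 9]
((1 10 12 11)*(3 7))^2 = (1 12)(10 11) = [0, 12, 2, 3, 4, 5, 6, 7, 8, 9, 11, 10, 1]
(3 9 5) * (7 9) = [0, 1, 2, 7, 4, 3, 6, 9, 8, 5] = (3 7 9 5)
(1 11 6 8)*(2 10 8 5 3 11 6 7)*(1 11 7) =(1 6 5 3 7 2 10 8 11) =[0, 6, 10, 7, 4, 3, 5, 2, 11, 9, 8, 1]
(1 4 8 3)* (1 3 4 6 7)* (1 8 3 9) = (1 6 7 8 4 3 9) = [0, 6, 2, 9, 3, 5, 7, 8, 4, 1]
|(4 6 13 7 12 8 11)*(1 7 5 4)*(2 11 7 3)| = 12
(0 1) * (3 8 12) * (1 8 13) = (0 8 12 3 13 1) = [8, 0, 2, 13, 4, 5, 6, 7, 12, 9, 10, 11, 3, 1]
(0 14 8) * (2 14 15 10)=(0 15 10 2 14 8)=[15, 1, 14, 3, 4, 5, 6, 7, 0, 9, 2, 11, 12, 13, 8, 10]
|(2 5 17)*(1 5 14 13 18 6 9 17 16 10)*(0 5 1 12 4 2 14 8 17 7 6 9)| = 15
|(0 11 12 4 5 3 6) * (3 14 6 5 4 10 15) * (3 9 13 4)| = |(0 11 12 10 15 9 13 4 3 5 14 6)| = 12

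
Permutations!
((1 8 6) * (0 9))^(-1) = [9, 6, 2, 3, 4, 5, 8, 7, 1, 0] = (0 9)(1 6 8)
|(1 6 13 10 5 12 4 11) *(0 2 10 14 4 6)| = |(0 2 10 5 12 6 13 14 4 11 1)| = 11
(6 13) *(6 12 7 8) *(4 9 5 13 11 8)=(4 9 5 13 12 7)(6 11 8)=[0, 1, 2, 3, 9, 13, 11, 4, 6, 5, 10, 8, 7, 12]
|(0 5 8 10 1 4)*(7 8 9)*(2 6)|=|(0 5 9 7 8 10 1 4)(2 6)|=8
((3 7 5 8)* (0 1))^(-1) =(0 1)(3 8 5 7) =[1, 0, 2, 8, 4, 7, 6, 3, 5]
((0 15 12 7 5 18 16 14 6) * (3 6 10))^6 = (0 16 15 14 12 10 7 3 5 6 18) = [16, 1, 2, 5, 4, 6, 18, 3, 8, 9, 7, 11, 10, 13, 12, 14, 15, 17, 0]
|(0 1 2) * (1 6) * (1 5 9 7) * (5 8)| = 8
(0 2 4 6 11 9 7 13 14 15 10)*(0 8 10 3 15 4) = (0 2)(3 15)(4 6 11 9 7 13 14)(8 10) = [2, 1, 0, 15, 6, 5, 11, 13, 10, 7, 8, 9, 12, 14, 4, 3]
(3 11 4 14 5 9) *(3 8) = [0, 1, 2, 11, 14, 9, 6, 7, 3, 8, 10, 4, 12, 13, 5] = (3 11 4 14 5 9 8)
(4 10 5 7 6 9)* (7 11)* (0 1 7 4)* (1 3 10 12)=(0 3 10 5 11 4 12 1 7 6 9)=[3, 7, 2, 10, 12, 11, 9, 6, 8, 0, 5, 4, 1]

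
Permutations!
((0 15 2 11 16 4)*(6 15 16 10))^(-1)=(0 4 16)(2 15 6 10 11)=[4, 1, 15, 3, 16, 5, 10, 7, 8, 9, 11, 2, 12, 13, 14, 6, 0]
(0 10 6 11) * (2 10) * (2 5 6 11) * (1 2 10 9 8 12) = (0 5 6 10 11)(1 2 9 8 12) = [5, 2, 9, 3, 4, 6, 10, 7, 12, 8, 11, 0, 1]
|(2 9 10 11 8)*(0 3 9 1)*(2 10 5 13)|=|(0 3 9 5 13 2 1)(8 10 11)|=21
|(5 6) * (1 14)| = 2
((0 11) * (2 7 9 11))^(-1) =[11, 1, 0, 3, 4, 5, 6, 2, 8, 7, 10, 9] =(0 11 9 7 2)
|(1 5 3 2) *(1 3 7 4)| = |(1 5 7 4)(2 3)| = 4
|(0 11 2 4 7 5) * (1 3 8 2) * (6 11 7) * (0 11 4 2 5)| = |(0 7)(1 3 8 5 11)(4 6)| = 10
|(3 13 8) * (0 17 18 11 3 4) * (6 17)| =9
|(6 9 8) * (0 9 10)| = |(0 9 8 6 10)| = 5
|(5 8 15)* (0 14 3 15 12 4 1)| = 9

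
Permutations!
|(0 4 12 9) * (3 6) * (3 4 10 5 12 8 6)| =|(0 10 5 12 9)(4 8 6)| =15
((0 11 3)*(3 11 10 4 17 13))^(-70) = [4, 1, 2, 10, 13, 5, 6, 7, 8, 9, 17, 11, 12, 0, 14, 15, 16, 3] = (0 4 13)(3 10 17)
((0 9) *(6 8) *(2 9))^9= [0, 1, 2, 3, 4, 5, 8, 7, 6, 9]= (9)(6 8)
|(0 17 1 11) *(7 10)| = 4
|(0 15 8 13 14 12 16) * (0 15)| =6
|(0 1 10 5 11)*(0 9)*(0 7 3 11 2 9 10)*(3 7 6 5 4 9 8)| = 18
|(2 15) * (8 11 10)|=6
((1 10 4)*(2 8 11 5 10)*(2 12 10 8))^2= (1 10)(4 12)(5 11 8)= [0, 10, 2, 3, 12, 11, 6, 7, 5, 9, 1, 8, 4]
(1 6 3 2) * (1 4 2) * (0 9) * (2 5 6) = [9, 2, 4, 1, 5, 6, 3, 7, 8, 0] = (0 9)(1 2 4 5 6 3)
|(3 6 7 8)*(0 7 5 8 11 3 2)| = 8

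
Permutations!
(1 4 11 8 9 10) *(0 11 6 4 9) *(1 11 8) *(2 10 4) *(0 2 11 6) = (0 8 2 10 6 11 1 9 4) = [8, 9, 10, 3, 0, 5, 11, 7, 2, 4, 6, 1]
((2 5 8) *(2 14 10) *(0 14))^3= (0 2)(5 14)(8 10)= [2, 1, 0, 3, 4, 14, 6, 7, 10, 9, 8, 11, 12, 13, 5]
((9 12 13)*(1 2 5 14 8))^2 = (1 5 8 2 14)(9 13 12) = [0, 5, 14, 3, 4, 8, 6, 7, 2, 13, 10, 11, 9, 12, 1]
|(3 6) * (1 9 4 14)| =4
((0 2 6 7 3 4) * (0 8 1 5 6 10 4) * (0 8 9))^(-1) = (0 9 4 10 2)(1 8 3 7 6 5) = [9, 8, 0, 7, 10, 1, 5, 6, 3, 4, 2]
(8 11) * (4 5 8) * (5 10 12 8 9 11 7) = (4 10 12 8 7 5 9 11) = [0, 1, 2, 3, 10, 9, 6, 5, 7, 11, 12, 4, 8]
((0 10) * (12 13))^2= [0, 1, 2, 3, 4, 5, 6, 7, 8, 9, 10, 11, 12, 13]= (13)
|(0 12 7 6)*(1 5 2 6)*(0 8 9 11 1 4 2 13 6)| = 35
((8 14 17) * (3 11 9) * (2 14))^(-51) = (2 14 17 8) = [0, 1, 14, 3, 4, 5, 6, 7, 2, 9, 10, 11, 12, 13, 17, 15, 16, 8]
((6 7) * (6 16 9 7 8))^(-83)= (6 8)(7 16 9)= [0, 1, 2, 3, 4, 5, 8, 16, 6, 7, 10, 11, 12, 13, 14, 15, 9]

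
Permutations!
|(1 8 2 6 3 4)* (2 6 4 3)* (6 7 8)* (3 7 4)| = 7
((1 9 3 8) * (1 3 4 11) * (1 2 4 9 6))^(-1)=[0, 6, 11, 8, 2, 5, 1, 7, 3, 9, 10, 4]=(1 6)(2 11 4)(3 8)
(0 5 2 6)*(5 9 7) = (0 9 7 5 2 6) = [9, 1, 6, 3, 4, 2, 0, 5, 8, 7]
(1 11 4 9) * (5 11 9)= [0, 9, 2, 3, 5, 11, 6, 7, 8, 1, 10, 4]= (1 9)(4 5 11)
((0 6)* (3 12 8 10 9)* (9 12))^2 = (8 12 10) = [0, 1, 2, 3, 4, 5, 6, 7, 12, 9, 8, 11, 10]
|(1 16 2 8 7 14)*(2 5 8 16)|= 7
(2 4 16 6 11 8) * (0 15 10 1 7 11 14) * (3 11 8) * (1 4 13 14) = (0 15 10 4 16 6 1 7 8 2 13 14)(3 11) = [15, 7, 13, 11, 16, 5, 1, 8, 2, 9, 4, 3, 12, 14, 0, 10, 6]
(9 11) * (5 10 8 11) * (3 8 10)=[0, 1, 2, 8, 4, 3, 6, 7, 11, 5, 10, 9]=(3 8 11 9 5)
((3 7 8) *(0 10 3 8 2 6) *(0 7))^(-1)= (0 3 10)(2 7 6)= [3, 1, 7, 10, 4, 5, 2, 6, 8, 9, 0]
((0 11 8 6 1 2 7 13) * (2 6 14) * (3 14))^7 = (0 13 7 2 14 3 8 11)(1 6) = [13, 6, 14, 8, 4, 5, 1, 2, 11, 9, 10, 0, 12, 7, 3]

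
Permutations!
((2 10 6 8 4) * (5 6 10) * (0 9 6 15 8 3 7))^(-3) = (0 6 7 9 3)(2 15 4 5 8) = [6, 1, 15, 0, 5, 8, 7, 9, 2, 3, 10, 11, 12, 13, 14, 4]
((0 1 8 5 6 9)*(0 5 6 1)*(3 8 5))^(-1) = (1 5)(3 9 6 8) = [0, 5, 2, 9, 4, 1, 8, 7, 3, 6]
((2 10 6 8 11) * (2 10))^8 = (11) = [0, 1, 2, 3, 4, 5, 6, 7, 8, 9, 10, 11]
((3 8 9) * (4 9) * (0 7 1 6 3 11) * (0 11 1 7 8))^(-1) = (11)(0 3 6 1 9 4 8) = [3, 9, 2, 6, 8, 5, 1, 7, 0, 4, 10, 11]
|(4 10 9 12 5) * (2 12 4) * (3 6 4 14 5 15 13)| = |(2 12 15 13 3 6 4 10 9 14 5)| = 11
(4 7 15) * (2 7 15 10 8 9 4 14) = (2 7 10 8 9 4 15 14) = [0, 1, 7, 3, 15, 5, 6, 10, 9, 4, 8, 11, 12, 13, 2, 14]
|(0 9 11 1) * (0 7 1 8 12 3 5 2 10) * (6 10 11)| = |(0 9 6 10)(1 7)(2 11 8 12 3 5)| = 12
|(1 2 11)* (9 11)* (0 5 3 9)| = 7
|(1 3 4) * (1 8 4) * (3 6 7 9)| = 10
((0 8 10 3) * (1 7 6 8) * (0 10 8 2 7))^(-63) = (0 1)(3 10) = [1, 0, 2, 10, 4, 5, 6, 7, 8, 9, 3]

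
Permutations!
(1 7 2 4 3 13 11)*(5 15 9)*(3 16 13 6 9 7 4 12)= (1 4 16 13 11)(2 12 3 6 9 5 15 7)= [0, 4, 12, 6, 16, 15, 9, 2, 8, 5, 10, 1, 3, 11, 14, 7, 13]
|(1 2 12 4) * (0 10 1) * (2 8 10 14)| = |(0 14 2 12 4)(1 8 10)| = 15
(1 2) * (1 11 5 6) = (1 2 11 5 6) = [0, 2, 11, 3, 4, 6, 1, 7, 8, 9, 10, 5]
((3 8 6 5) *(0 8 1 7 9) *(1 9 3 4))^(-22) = [1, 8, 2, 5, 0, 9, 3, 6, 7, 4] = (0 1 8 7 6 3 5 9 4)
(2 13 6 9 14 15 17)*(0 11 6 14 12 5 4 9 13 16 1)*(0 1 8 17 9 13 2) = (0 11 6 2 16 8 17)(4 13 14 15 9 12 5) = [11, 1, 16, 3, 13, 4, 2, 7, 17, 12, 10, 6, 5, 14, 15, 9, 8, 0]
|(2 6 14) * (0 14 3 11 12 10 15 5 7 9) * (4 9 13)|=14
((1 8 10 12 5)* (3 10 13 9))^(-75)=(1 10 13 5 3 8 12 9)=[0, 10, 2, 8, 4, 3, 6, 7, 12, 1, 13, 11, 9, 5]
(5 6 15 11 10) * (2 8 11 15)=[0, 1, 8, 3, 4, 6, 2, 7, 11, 9, 5, 10, 12, 13, 14, 15]=(15)(2 8 11 10 5 6)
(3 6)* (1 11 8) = (1 11 8)(3 6) = [0, 11, 2, 6, 4, 5, 3, 7, 1, 9, 10, 8]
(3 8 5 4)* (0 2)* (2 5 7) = [5, 1, 0, 8, 3, 4, 6, 2, 7] = (0 5 4 3 8 7 2)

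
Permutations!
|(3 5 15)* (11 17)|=|(3 5 15)(11 17)|=6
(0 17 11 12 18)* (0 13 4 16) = [17, 1, 2, 3, 16, 5, 6, 7, 8, 9, 10, 12, 18, 4, 14, 15, 0, 11, 13] = (0 17 11 12 18 13 4 16)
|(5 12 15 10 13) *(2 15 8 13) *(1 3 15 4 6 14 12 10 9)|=|(1 3 15 9)(2 4 6 14 12 8 13 5 10)|=36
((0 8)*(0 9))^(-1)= [9, 1, 2, 3, 4, 5, 6, 7, 0, 8]= (0 9 8)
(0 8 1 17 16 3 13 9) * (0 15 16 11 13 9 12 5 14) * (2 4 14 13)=[8, 17, 4, 9, 14, 13, 6, 7, 1, 15, 10, 2, 5, 12, 0, 16, 3, 11]=(0 8 1 17 11 2 4 14)(3 9 15 16)(5 13 12)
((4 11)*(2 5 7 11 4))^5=(2 5 7 11)=[0, 1, 5, 3, 4, 7, 6, 11, 8, 9, 10, 2]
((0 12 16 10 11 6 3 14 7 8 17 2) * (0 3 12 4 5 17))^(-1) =(0 8 7 14 3 2 17 5 4)(6 11 10 16 12) =[8, 1, 17, 2, 0, 4, 11, 14, 7, 9, 16, 10, 6, 13, 3, 15, 12, 5]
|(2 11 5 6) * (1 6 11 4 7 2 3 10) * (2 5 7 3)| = 6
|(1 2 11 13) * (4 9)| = 4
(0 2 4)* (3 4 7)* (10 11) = (0 2 7 3 4)(10 11) = [2, 1, 7, 4, 0, 5, 6, 3, 8, 9, 11, 10]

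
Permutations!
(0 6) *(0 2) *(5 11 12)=[6, 1, 0, 3, 4, 11, 2, 7, 8, 9, 10, 12, 5]=(0 6 2)(5 11 12)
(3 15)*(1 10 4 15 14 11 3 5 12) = [0, 10, 2, 14, 15, 12, 6, 7, 8, 9, 4, 3, 1, 13, 11, 5] = (1 10 4 15 5 12)(3 14 11)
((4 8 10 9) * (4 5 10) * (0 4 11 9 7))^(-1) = (0 7 10 5 9 11 8 4) = [7, 1, 2, 3, 0, 9, 6, 10, 4, 11, 5, 8]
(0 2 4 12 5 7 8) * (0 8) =(0 2 4 12 5 7) =[2, 1, 4, 3, 12, 7, 6, 0, 8, 9, 10, 11, 5]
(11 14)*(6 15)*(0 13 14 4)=(0 13 14 11 4)(6 15)=[13, 1, 2, 3, 0, 5, 15, 7, 8, 9, 10, 4, 12, 14, 11, 6]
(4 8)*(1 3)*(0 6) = (0 6)(1 3)(4 8) = [6, 3, 2, 1, 8, 5, 0, 7, 4]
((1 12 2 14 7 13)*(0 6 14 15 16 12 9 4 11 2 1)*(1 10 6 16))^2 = (0 12 6 7)(1 4 2)(9 11 15)(10 14 13 16) = [12, 4, 1, 3, 2, 5, 7, 0, 8, 11, 14, 15, 6, 16, 13, 9, 10]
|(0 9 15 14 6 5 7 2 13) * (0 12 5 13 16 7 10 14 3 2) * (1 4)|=|(0 9 15 3 2 16 7)(1 4)(5 10 14 6 13 12)|=42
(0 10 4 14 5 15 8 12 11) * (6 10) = [6, 1, 2, 3, 14, 15, 10, 7, 12, 9, 4, 0, 11, 13, 5, 8] = (0 6 10 4 14 5 15 8 12 11)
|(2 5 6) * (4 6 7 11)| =|(2 5 7 11 4 6)| =6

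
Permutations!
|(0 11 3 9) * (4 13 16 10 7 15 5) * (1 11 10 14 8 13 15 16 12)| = 12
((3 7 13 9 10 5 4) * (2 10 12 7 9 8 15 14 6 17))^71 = [0, 1, 10, 9, 3, 4, 17, 13, 15, 12, 5, 11, 7, 8, 6, 14, 16, 2] = (2 10 5 4 3 9 12 7 13 8 15 14 6 17)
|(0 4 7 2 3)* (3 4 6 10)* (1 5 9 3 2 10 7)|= |(0 6 7 10 2 4 1 5 9 3)|= 10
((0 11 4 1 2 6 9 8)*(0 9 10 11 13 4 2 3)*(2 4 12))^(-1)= [3, 4, 12, 1, 11, 5, 2, 7, 9, 8, 6, 10, 13, 0]= (0 3 1 4 11 10 6 2 12 13)(8 9)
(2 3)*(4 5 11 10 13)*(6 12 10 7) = [0, 1, 3, 2, 5, 11, 12, 6, 8, 9, 13, 7, 10, 4] = (2 3)(4 5 11 7 6 12 10 13)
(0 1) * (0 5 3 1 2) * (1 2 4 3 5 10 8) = (0 4 3 2)(1 10 8) = [4, 10, 0, 2, 3, 5, 6, 7, 1, 9, 8]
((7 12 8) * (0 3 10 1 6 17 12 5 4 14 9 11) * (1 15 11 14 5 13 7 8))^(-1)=(0 11 15 10 3)(1 12 17 6)(4 5)(7 13)(9 14)=[11, 12, 2, 0, 5, 4, 1, 13, 8, 14, 3, 15, 17, 7, 9, 10, 16, 6]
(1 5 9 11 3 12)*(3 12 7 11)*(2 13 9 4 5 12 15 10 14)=(1 12)(2 13 9 3 7 11 15 10 14)(4 5)=[0, 12, 13, 7, 5, 4, 6, 11, 8, 3, 14, 15, 1, 9, 2, 10]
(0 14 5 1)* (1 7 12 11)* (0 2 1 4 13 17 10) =(0 14 5 7 12 11 4 13 17 10)(1 2) =[14, 2, 1, 3, 13, 7, 6, 12, 8, 9, 0, 4, 11, 17, 5, 15, 16, 10]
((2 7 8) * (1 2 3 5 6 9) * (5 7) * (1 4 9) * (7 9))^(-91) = (1 2 5 6)(3 8 7 4 9) = [0, 2, 5, 8, 9, 6, 1, 4, 7, 3]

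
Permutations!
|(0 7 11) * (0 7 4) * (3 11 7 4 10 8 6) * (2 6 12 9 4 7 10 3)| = |(0 3 11 7 10 8 12 9 4)(2 6)| = 18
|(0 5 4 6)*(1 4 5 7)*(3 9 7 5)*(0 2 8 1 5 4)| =|(0 4 6 2 8 1)(3 9 7 5)| =12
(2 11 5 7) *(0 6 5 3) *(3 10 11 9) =(0 6 5 7 2 9 3)(10 11) =[6, 1, 9, 0, 4, 7, 5, 2, 8, 3, 11, 10]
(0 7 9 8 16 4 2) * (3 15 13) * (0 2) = (0 7 9 8 16 4)(3 15 13) = [7, 1, 2, 15, 0, 5, 6, 9, 16, 8, 10, 11, 12, 3, 14, 13, 4]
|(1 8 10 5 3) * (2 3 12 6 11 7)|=|(1 8 10 5 12 6 11 7 2 3)|=10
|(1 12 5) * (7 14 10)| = 3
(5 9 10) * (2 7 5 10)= (10)(2 7 5 9)= [0, 1, 7, 3, 4, 9, 6, 5, 8, 2, 10]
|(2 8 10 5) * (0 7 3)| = 12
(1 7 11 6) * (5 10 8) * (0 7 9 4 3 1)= (0 7 11 6)(1 9 4 3)(5 10 8)= [7, 9, 2, 1, 3, 10, 0, 11, 5, 4, 8, 6]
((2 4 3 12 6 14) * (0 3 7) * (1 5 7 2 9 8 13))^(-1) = (0 7 5 1 13 8 9 14 6 12 3)(2 4) = [7, 13, 4, 0, 2, 1, 12, 5, 9, 14, 10, 11, 3, 8, 6]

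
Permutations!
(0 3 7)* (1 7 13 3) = (0 1 7)(3 13) = [1, 7, 2, 13, 4, 5, 6, 0, 8, 9, 10, 11, 12, 3]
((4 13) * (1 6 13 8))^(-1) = (1 8 4 13 6) = [0, 8, 2, 3, 13, 5, 1, 7, 4, 9, 10, 11, 12, 6]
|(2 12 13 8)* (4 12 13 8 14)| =6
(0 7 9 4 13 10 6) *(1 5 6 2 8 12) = [7, 5, 8, 3, 13, 6, 0, 9, 12, 4, 2, 11, 1, 10] = (0 7 9 4 13 10 2 8 12 1 5 6)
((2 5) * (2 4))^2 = (2 4 5) = [0, 1, 4, 3, 5, 2]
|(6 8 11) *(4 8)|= 4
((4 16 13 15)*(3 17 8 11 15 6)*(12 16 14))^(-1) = (3 6 13 16 12 14 4 15 11 8 17) = [0, 1, 2, 6, 15, 5, 13, 7, 17, 9, 10, 8, 14, 16, 4, 11, 12, 3]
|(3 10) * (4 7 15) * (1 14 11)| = 6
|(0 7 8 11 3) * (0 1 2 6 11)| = 15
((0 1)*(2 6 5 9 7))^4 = (2 7 9 5 6) = [0, 1, 7, 3, 4, 6, 2, 9, 8, 5]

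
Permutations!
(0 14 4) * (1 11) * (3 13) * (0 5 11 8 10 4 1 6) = (0 14 1 8 10 4 5 11 6)(3 13) = [14, 8, 2, 13, 5, 11, 0, 7, 10, 9, 4, 6, 12, 3, 1]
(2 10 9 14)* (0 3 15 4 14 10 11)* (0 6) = [3, 1, 11, 15, 14, 5, 0, 7, 8, 10, 9, 6, 12, 13, 2, 4] = (0 3 15 4 14 2 11 6)(9 10)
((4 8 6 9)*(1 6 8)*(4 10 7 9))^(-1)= [0, 4, 2, 3, 6, 5, 1, 10, 8, 7, 9]= (1 4 6)(7 10 9)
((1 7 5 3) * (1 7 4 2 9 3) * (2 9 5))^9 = (1 9 7 5 4 3 2) = [0, 9, 1, 2, 3, 4, 6, 5, 8, 7]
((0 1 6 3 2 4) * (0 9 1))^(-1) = (1 9 4 2 3 6) = [0, 9, 3, 6, 2, 5, 1, 7, 8, 4]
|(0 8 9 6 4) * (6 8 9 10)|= 6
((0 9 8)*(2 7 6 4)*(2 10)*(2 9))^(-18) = (0 9 4 7)(2 8 10 6) = [9, 1, 8, 3, 7, 5, 2, 0, 10, 4, 6]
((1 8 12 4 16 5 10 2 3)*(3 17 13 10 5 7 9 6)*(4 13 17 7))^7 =(17)(1 9 10 8 6 2 12 3 7 13)(4 16) =[0, 9, 12, 7, 16, 5, 2, 13, 6, 10, 8, 11, 3, 1, 14, 15, 4, 17]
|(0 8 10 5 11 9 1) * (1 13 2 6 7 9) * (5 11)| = 5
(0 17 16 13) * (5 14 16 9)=(0 17 9 5 14 16 13)=[17, 1, 2, 3, 4, 14, 6, 7, 8, 5, 10, 11, 12, 0, 16, 15, 13, 9]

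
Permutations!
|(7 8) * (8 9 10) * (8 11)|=|(7 9 10 11 8)|=5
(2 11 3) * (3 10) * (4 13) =(2 11 10 3)(4 13) =[0, 1, 11, 2, 13, 5, 6, 7, 8, 9, 3, 10, 12, 4]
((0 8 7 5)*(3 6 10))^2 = (0 7)(3 10 6)(5 8) = [7, 1, 2, 10, 4, 8, 3, 0, 5, 9, 6]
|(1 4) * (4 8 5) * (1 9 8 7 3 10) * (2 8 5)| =12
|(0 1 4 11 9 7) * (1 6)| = |(0 6 1 4 11 9 7)| = 7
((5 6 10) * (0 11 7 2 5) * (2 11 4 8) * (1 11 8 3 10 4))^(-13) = [3, 10, 7, 6, 5, 8, 2, 1, 11, 9, 4, 0] = (0 3 6 2 7 1 10 4 5 8 11)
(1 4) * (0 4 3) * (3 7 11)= (0 4 1 7 11 3)= [4, 7, 2, 0, 1, 5, 6, 11, 8, 9, 10, 3]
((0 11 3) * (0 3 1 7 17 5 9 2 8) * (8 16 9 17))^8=(17)(0 7 11 8 1)(2 9 16)=[7, 0, 9, 3, 4, 5, 6, 11, 1, 16, 10, 8, 12, 13, 14, 15, 2, 17]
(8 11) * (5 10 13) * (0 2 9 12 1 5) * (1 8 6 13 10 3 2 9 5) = [9, 1, 5, 2, 4, 3, 13, 7, 11, 12, 10, 6, 8, 0] = (0 9 12 8 11 6 13)(2 5 3)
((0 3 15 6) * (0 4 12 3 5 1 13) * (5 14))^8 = (0 1 14 13 5)(3 4 15 12 6) = [1, 14, 2, 4, 15, 0, 3, 7, 8, 9, 10, 11, 6, 5, 13, 12]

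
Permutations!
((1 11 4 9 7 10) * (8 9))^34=(1 10 7 9 8 4 11)=[0, 10, 2, 3, 11, 5, 6, 9, 4, 8, 7, 1]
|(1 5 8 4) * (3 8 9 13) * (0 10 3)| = 9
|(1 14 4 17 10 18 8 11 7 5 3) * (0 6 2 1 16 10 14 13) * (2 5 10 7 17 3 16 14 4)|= 16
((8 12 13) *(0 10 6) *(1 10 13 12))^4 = (0 10 8)(1 13 6) = [10, 13, 2, 3, 4, 5, 1, 7, 0, 9, 8, 11, 12, 6]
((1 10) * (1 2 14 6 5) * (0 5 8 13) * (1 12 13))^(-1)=[13, 8, 10, 3, 4, 0, 14, 7, 6, 9, 1, 11, 5, 12, 2]=(0 13 12 5)(1 8 6 14 2 10)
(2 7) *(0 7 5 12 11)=(0 7 2 5 12 11)=[7, 1, 5, 3, 4, 12, 6, 2, 8, 9, 10, 0, 11]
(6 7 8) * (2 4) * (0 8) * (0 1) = (0 8 6 7 1)(2 4) = [8, 0, 4, 3, 2, 5, 7, 1, 6]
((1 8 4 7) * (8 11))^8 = (1 4 11 7 8) = [0, 4, 2, 3, 11, 5, 6, 8, 1, 9, 10, 7]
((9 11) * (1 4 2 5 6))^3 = (1 5 4 6 2)(9 11) = [0, 5, 1, 3, 6, 4, 2, 7, 8, 11, 10, 9]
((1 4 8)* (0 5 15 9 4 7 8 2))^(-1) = (0 2 4 9 15 5)(1 8 7) = [2, 8, 4, 3, 9, 0, 6, 1, 7, 15, 10, 11, 12, 13, 14, 5]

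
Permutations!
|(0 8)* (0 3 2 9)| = 5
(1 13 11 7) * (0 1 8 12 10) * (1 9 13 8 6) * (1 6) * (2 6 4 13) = [9, 8, 6, 3, 13, 5, 4, 1, 12, 2, 0, 7, 10, 11] = (0 9 2 6 4 13 11 7 1 8 12 10)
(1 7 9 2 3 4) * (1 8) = (1 7 9 2 3 4 8) = [0, 7, 3, 4, 8, 5, 6, 9, 1, 2]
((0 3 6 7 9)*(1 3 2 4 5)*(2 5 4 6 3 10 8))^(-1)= [9, 5, 8, 3, 4, 0, 2, 6, 10, 7, 1]= (0 9 7 6 2 8 10 1 5)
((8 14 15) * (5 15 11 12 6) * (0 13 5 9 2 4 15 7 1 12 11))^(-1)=(0 14 8 15 4 2 9 6 12 1 7 5 13)=[14, 7, 9, 3, 2, 13, 12, 5, 15, 6, 10, 11, 1, 0, 8, 4]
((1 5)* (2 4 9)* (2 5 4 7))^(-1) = (1 5 9 4)(2 7) = [0, 5, 7, 3, 1, 9, 6, 2, 8, 4]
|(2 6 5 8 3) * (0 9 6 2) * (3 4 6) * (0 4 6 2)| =15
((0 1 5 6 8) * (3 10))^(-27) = (0 6 1 8 5)(3 10) = [6, 8, 2, 10, 4, 0, 1, 7, 5, 9, 3]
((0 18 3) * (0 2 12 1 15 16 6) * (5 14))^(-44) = (0 18 3 2 12 1 15 16 6) = [18, 15, 12, 2, 4, 5, 0, 7, 8, 9, 10, 11, 1, 13, 14, 16, 6, 17, 3]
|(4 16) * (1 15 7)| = |(1 15 7)(4 16)| = 6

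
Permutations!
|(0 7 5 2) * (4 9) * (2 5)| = |(0 7 2)(4 9)| = 6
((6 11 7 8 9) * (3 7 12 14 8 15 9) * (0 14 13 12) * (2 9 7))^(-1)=(0 11 6 9 2 3 8 14)(7 15)(12 13)=[11, 1, 3, 8, 4, 5, 9, 15, 14, 2, 10, 6, 13, 12, 0, 7]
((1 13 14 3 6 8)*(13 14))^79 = (1 8 6 3 14) = [0, 8, 2, 14, 4, 5, 3, 7, 6, 9, 10, 11, 12, 13, 1]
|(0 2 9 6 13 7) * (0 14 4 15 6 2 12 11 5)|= 12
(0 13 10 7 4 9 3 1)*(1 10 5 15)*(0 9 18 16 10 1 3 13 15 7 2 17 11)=(0 15 3 1 9 13 5 7 4 18 16 10 2 17 11)=[15, 9, 17, 1, 18, 7, 6, 4, 8, 13, 2, 0, 12, 5, 14, 3, 10, 11, 16]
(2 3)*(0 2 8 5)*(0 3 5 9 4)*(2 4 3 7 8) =(0 4)(2 5 7 8 9 3) =[4, 1, 5, 2, 0, 7, 6, 8, 9, 3]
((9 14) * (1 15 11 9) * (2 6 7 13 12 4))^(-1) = (1 14 9 11 15)(2 4 12 13 7 6) = [0, 14, 4, 3, 12, 5, 2, 6, 8, 11, 10, 15, 13, 7, 9, 1]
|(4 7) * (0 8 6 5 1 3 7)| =8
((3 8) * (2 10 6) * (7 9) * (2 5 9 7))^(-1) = [0, 1, 9, 8, 4, 6, 10, 7, 3, 5, 2] = (2 9 5 6 10)(3 8)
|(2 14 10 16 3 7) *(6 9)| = 6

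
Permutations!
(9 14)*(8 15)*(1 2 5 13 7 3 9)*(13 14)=(1 2 5 14)(3 9 13 7)(8 15)=[0, 2, 5, 9, 4, 14, 6, 3, 15, 13, 10, 11, 12, 7, 1, 8]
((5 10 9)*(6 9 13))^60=(13)=[0, 1, 2, 3, 4, 5, 6, 7, 8, 9, 10, 11, 12, 13]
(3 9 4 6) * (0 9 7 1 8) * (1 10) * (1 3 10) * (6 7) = (0 9 4 7 1 8)(3 6 10) = [9, 8, 2, 6, 7, 5, 10, 1, 0, 4, 3]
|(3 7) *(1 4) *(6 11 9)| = |(1 4)(3 7)(6 11 9)| = 6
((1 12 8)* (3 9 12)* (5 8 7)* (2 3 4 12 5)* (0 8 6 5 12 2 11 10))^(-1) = (0 10 11 7 12 9 3 2 4 1 8)(5 6) = [10, 8, 4, 2, 1, 6, 5, 12, 0, 3, 11, 7, 9]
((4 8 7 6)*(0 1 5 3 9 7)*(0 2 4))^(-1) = (0 6 7 9 3 5 1)(2 8 4) = [6, 0, 8, 5, 2, 1, 7, 9, 4, 3]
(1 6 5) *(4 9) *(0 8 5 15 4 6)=[8, 0, 2, 3, 9, 1, 15, 7, 5, 6, 10, 11, 12, 13, 14, 4]=(0 8 5 1)(4 9 6 15)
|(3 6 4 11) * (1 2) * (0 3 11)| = |(11)(0 3 6 4)(1 2)| = 4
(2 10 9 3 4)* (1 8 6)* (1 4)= (1 8 6 4 2 10 9 3)= [0, 8, 10, 1, 2, 5, 4, 7, 6, 3, 9]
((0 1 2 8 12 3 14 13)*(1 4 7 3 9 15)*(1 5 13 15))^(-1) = [13, 9, 1, 7, 0, 15, 6, 4, 2, 12, 10, 11, 8, 5, 3, 14] = (0 13 5 15 14 3 7 4)(1 9 12 8 2)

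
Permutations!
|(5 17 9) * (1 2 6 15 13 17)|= 8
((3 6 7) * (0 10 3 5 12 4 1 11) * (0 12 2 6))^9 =(1 11 12 4)(2 6 7 5) =[0, 11, 6, 3, 1, 2, 7, 5, 8, 9, 10, 12, 4]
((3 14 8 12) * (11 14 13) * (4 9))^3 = (3 14)(4 9)(8 13)(11 12) = [0, 1, 2, 14, 9, 5, 6, 7, 13, 4, 10, 12, 11, 8, 3]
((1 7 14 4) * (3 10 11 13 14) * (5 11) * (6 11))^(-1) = (1 4 14 13 11 6 5 10 3 7) = [0, 4, 2, 7, 14, 10, 5, 1, 8, 9, 3, 6, 12, 11, 13]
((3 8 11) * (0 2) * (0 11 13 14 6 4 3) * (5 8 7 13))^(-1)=(0 11 2)(3 4 6 14 13 7)(5 8)=[11, 1, 0, 4, 6, 8, 14, 3, 5, 9, 10, 2, 12, 7, 13]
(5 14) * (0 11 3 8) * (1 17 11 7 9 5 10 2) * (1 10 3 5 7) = [1, 17, 10, 8, 4, 14, 6, 9, 0, 7, 2, 5, 12, 13, 3, 15, 16, 11] = (0 1 17 11 5 14 3 8)(2 10)(7 9)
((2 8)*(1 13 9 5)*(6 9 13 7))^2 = [0, 6, 2, 3, 4, 7, 5, 9, 8, 1, 10, 11, 12, 13] = (13)(1 6 5 7 9)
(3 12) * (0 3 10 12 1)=(0 3 1)(10 12)=[3, 0, 2, 1, 4, 5, 6, 7, 8, 9, 12, 11, 10]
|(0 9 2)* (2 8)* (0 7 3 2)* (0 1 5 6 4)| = |(0 9 8 1 5 6 4)(2 7 3)| = 21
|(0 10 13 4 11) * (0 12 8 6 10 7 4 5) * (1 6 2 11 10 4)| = |(0 7 1 6 4 10 13 5)(2 11 12 8)| = 8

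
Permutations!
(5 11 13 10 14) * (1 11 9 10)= (1 11 13)(5 9 10 14)= [0, 11, 2, 3, 4, 9, 6, 7, 8, 10, 14, 13, 12, 1, 5]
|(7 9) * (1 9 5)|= 4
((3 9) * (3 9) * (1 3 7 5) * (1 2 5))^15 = (9)(2 5) = [0, 1, 5, 3, 4, 2, 6, 7, 8, 9]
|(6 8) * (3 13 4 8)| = |(3 13 4 8 6)| = 5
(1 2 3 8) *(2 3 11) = (1 3 8)(2 11) = [0, 3, 11, 8, 4, 5, 6, 7, 1, 9, 10, 2]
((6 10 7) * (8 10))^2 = (6 10)(7 8) = [0, 1, 2, 3, 4, 5, 10, 8, 7, 9, 6]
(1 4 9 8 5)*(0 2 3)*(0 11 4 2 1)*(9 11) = (0 1 2 3 9 8 5)(4 11) = [1, 2, 3, 9, 11, 0, 6, 7, 5, 8, 10, 4]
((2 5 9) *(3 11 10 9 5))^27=(2 11 9 3 10)=[0, 1, 11, 10, 4, 5, 6, 7, 8, 3, 2, 9]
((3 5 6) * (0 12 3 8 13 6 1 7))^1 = (0 12 3 5 1 7)(6 8 13) = [12, 7, 2, 5, 4, 1, 8, 0, 13, 9, 10, 11, 3, 6]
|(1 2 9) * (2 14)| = |(1 14 2 9)| = 4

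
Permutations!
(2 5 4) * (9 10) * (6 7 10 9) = (2 5 4)(6 7 10) = [0, 1, 5, 3, 2, 4, 7, 10, 8, 9, 6]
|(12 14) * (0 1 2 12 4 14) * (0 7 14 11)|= 8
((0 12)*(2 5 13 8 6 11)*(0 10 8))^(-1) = (0 13 5 2 11 6 8 10 12) = [13, 1, 11, 3, 4, 2, 8, 7, 10, 9, 12, 6, 0, 5]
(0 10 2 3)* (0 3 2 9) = (0 10 9) = [10, 1, 2, 3, 4, 5, 6, 7, 8, 0, 9]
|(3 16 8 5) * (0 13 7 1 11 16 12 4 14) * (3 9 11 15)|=45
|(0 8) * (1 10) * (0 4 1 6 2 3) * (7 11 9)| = 24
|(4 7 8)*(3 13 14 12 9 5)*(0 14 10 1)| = 9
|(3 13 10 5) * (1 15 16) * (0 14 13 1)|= 9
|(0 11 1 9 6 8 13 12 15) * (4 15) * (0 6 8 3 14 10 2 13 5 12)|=15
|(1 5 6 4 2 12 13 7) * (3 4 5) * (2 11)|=8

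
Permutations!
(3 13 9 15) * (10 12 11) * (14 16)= (3 13 9 15)(10 12 11)(14 16)= [0, 1, 2, 13, 4, 5, 6, 7, 8, 15, 12, 10, 11, 9, 16, 3, 14]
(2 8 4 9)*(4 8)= [0, 1, 4, 3, 9, 5, 6, 7, 8, 2]= (2 4 9)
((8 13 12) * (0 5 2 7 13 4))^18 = (0 2 13 8)(4 5 7 12) = [2, 1, 13, 3, 5, 7, 6, 12, 0, 9, 10, 11, 4, 8]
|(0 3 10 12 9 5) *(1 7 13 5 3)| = 20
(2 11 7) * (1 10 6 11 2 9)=(1 10 6 11 7 9)=[0, 10, 2, 3, 4, 5, 11, 9, 8, 1, 6, 7]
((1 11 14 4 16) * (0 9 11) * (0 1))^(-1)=(0 16 4 14 11 9)=[16, 1, 2, 3, 14, 5, 6, 7, 8, 0, 10, 9, 12, 13, 11, 15, 4]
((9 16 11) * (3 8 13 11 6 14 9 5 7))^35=[0, 1, 2, 7, 4, 11, 16, 5, 3, 14, 10, 13, 12, 8, 6, 15, 9]=(3 7 5 11 13 8)(6 16 9 14)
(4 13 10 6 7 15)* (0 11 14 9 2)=(0 11 14 9 2)(4 13 10 6 7 15)=[11, 1, 0, 3, 13, 5, 7, 15, 8, 2, 6, 14, 12, 10, 9, 4]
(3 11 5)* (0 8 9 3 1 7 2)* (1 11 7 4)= [8, 4, 0, 7, 1, 11, 6, 2, 9, 3, 10, 5]= (0 8 9 3 7 2)(1 4)(5 11)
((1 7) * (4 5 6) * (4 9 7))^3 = (1 6)(4 9)(5 7) = [0, 6, 2, 3, 9, 7, 1, 5, 8, 4]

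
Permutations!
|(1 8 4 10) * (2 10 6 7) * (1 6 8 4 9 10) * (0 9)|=|(0 9 10 6 7 2 1 4 8)|=9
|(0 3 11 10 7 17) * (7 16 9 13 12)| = |(0 3 11 10 16 9 13 12 7 17)| = 10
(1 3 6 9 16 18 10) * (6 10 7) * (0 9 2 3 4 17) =(0 9 16 18 7 6 2 3 10 1 4 17) =[9, 4, 3, 10, 17, 5, 2, 6, 8, 16, 1, 11, 12, 13, 14, 15, 18, 0, 7]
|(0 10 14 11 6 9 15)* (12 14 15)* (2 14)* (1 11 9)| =12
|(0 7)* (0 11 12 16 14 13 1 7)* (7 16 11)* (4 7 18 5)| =|(1 16 14 13)(4 7 18 5)(11 12)| =4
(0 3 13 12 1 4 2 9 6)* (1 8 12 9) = [3, 4, 1, 13, 2, 5, 0, 7, 12, 6, 10, 11, 8, 9] = (0 3 13 9 6)(1 4 2)(8 12)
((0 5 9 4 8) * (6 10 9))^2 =(0 6 9 8 5 10 4) =[6, 1, 2, 3, 0, 10, 9, 7, 5, 8, 4]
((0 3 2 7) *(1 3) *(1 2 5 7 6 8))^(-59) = [3, 2, 5, 6, 4, 8, 7, 1, 0] = (0 3 6 7 1 2 5 8)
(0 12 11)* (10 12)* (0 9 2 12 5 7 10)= (2 12 11 9)(5 7 10)= [0, 1, 12, 3, 4, 7, 6, 10, 8, 2, 5, 9, 11]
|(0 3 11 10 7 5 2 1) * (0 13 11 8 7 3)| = |(1 13 11 10 3 8 7 5 2)| = 9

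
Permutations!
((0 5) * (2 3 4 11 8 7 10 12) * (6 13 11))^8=(2 10 8 13 4)(3 12 7 11 6)=[0, 1, 10, 12, 2, 5, 3, 11, 13, 9, 8, 6, 7, 4]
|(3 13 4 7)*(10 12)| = |(3 13 4 7)(10 12)| = 4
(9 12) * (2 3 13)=(2 3 13)(9 12)=[0, 1, 3, 13, 4, 5, 6, 7, 8, 12, 10, 11, 9, 2]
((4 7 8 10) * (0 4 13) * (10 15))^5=(0 10 8 4 13 15 7)=[10, 1, 2, 3, 13, 5, 6, 0, 4, 9, 8, 11, 12, 15, 14, 7]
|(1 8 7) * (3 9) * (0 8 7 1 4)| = |(0 8 1 7 4)(3 9)| = 10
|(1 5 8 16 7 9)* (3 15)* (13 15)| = |(1 5 8 16 7 9)(3 13 15)| = 6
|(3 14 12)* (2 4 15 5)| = |(2 4 15 5)(3 14 12)| = 12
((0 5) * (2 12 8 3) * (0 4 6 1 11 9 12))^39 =(0 9 5 12 4 8 6 3 1 2 11) =[9, 2, 11, 1, 8, 12, 3, 7, 6, 5, 10, 0, 4]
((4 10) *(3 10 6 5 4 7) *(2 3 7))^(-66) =(10) =[0, 1, 2, 3, 4, 5, 6, 7, 8, 9, 10]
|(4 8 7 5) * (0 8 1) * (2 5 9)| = 8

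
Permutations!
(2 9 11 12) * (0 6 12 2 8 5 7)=[6, 1, 9, 3, 4, 7, 12, 0, 5, 11, 10, 2, 8]=(0 6 12 8 5 7)(2 9 11)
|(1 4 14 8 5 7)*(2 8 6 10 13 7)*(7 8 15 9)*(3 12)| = |(1 4 14 6 10 13 8 5 2 15 9 7)(3 12)| = 12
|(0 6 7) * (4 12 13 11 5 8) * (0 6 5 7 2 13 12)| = 20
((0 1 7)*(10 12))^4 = (12)(0 1 7) = [1, 7, 2, 3, 4, 5, 6, 0, 8, 9, 10, 11, 12]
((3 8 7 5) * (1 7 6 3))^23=(1 5 7)(3 6 8)=[0, 5, 2, 6, 4, 7, 8, 1, 3]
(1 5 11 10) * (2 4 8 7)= [0, 5, 4, 3, 8, 11, 6, 2, 7, 9, 1, 10]= (1 5 11 10)(2 4 8 7)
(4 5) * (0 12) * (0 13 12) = (4 5)(12 13) = [0, 1, 2, 3, 5, 4, 6, 7, 8, 9, 10, 11, 13, 12]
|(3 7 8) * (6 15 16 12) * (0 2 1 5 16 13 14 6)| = |(0 2 1 5 16 12)(3 7 8)(6 15 13 14)| = 12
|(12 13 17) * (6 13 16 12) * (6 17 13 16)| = 3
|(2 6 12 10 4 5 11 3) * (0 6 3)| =14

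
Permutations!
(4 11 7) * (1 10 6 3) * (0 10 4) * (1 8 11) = (0 10 6 3 8 11 7)(1 4) = [10, 4, 2, 8, 1, 5, 3, 0, 11, 9, 6, 7]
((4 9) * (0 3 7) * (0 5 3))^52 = [0, 1, 2, 7, 4, 3, 6, 5, 8, 9] = (9)(3 7 5)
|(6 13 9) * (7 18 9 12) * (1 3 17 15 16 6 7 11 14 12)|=21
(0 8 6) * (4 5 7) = (0 8 6)(4 5 7) = [8, 1, 2, 3, 5, 7, 0, 4, 6]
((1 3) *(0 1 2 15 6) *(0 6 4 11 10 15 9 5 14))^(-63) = (4 11 10 15) = [0, 1, 2, 3, 11, 5, 6, 7, 8, 9, 15, 10, 12, 13, 14, 4]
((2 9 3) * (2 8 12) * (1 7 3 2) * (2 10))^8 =(1 8 7 12 3)(2 10 9) =[0, 8, 10, 1, 4, 5, 6, 12, 7, 2, 9, 11, 3]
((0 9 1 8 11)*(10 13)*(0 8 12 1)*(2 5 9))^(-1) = (0 9 5 2)(1 12)(8 11)(10 13) = [9, 12, 0, 3, 4, 2, 6, 7, 11, 5, 13, 8, 1, 10]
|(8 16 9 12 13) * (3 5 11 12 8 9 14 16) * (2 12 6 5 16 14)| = |(2 12 13 9 8 3 16)(5 11 6)| = 21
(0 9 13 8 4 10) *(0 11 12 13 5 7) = (0 9 5 7)(4 10 11 12 13 8) = [9, 1, 2, 3, 10, 7, 6, 0, 4, 5, 11, 12, 13, 8]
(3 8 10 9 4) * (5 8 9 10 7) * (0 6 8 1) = (10)(0 6 8 7 5 1)(3 9 4) = [6, 0, 2, 9, 3, 1, 8, 5, 7, 4, 10]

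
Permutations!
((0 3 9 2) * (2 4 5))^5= [2, 1, 5, 0, 9, 4, 6, 7, 8, 3]= (0 2 5 4 9 3)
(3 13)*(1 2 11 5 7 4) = (1 2 11 5 7 4)(3 13) = [0, 2, 11, 13, 1, 7, 6, 4, 8, 9, 10, 5, 12, 3]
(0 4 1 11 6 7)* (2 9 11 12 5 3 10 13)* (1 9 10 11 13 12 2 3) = [4, 2, 10, 11, 9, 1, 7, 0, 8, 13, 12, 6, 5, 3] = (0 4 9 13 3 11 6 7)(1 2 10 12 5)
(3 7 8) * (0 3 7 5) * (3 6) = (0 6 3 5)(7 8) = [6, 1, 2, 5, 4, 0, 3, 8, 7]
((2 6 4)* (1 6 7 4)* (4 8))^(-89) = [0, 6, 4, 3, 8, 5, 1, 2, 7] = (1 6)(2 4 8 7)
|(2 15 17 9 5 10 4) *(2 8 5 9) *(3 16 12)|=|(2 15 17)(3 16 12)(4 8 5 10)|=12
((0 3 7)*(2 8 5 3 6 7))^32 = (8)(0 7 6) = [7, 1, 2, 3, 4, 5, 0, 6, 8]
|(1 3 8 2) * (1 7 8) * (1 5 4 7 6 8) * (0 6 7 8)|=|(0 6)(1 3 5 4 8 2 7)|=14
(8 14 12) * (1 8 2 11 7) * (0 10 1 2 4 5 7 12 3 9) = (0 10 1 8 14 3 9)(2 11 12 4 5 7) = [10, 8, 11, 9, 5, 7, 6, 2, 14, 0, 1, 12, 4, 13, 3]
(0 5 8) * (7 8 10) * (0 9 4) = [5, 1, 2, 3, 0, 10, 6, 8, 9, 4, 7] = (0 5 10 7 8 9 4)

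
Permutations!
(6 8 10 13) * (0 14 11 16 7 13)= (0 14 11 16 7 13 6 8 10)= [14, 1, 2, 3, 4, 5, 8, 13, 10, 9, 0, 16, 12, 6, 11, 15, 7]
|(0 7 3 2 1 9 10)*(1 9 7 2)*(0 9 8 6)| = |(0 2 8 6)(1 7 3)(9 10)| = 12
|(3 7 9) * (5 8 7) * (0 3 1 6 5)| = 6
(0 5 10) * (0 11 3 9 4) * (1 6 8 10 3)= [5, 6, 2, 9, 0, 3, 8, 7, 10, 4, 11, 1]= (0 5 3 9 4)(1 6 8 10 11)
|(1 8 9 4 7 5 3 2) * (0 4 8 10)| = |(0 4 7 5 3 2 1 10)(8 9)| = 8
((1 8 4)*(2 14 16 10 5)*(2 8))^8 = (16) = [0, 1, 2, 3, 4, 5, 6, 7, 8, 9, 10, 11, 12, 13, 14, 15, 16]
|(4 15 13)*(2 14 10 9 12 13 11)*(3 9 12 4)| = |(2 14 10 12 13 3 9 4 15 11)| = 10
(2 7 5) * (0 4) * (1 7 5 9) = (0 4)(1 7 9)(2 5) = [4, 7, 5, 3, 0, 2, 6, 9, 8, 1]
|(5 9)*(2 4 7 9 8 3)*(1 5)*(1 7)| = |(1 5 8 3 2 4)(7 9)| = 6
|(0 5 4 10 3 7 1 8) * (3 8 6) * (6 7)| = |(0 5 4 10 8)(1 7)(3 6)| = 10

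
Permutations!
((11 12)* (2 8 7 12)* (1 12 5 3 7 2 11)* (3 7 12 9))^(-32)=(12)=[0, 1, 2, 3, 4, 5, 6, 7, 8, 9, 10, 11, 12]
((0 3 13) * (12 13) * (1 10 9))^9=(0 3 12 13)=[3, 1, 2, 12, 4, 5, 6, 7, 8, 9, 10, 11, 13, 0]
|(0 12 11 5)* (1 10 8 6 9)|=20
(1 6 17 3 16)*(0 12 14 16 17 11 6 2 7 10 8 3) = (0 12 14 16 1 2 7 10 8 3 17)(6 11) = [12, 2, 7, 17, 4, 5, 11, 10, 3, 9, 8, 6, 14, 13, 16, 15, 1, 0]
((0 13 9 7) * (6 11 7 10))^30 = (0 9 6 7 13 10 11) = [9, 1, 2, 3, 4, 5, 7, 13, 8, 6, 11, 0, 12, 10]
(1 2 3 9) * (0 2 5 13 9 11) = (0 2 3 11)(1 5 13 9) = [2, 5, 3, 11, 4, 13, 6, 7, 8, 1, 10, 0, 12, 9]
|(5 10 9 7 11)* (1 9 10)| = |(1 9 7 11 5)| = 5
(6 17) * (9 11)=(6 17)(9 11)=[0, 1, 2, 3, 4, 5, 17, 7, 8, 11, 10, 9, 12, 13, 14, 15, 16, 6]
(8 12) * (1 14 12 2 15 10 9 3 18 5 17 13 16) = (1 14 12 8 2 15 10 9 3 18 5 17 13 16) = [0, 14, 15, 18, 4, 17, 6, 7, 2, 3, 9, 11, 8, 16, 12, 10, 1, 13, 5]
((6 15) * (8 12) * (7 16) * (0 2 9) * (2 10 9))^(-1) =(0 9 10)(6 15)(7 16)(8 12) =[9, 1, 2, 3, 4, 5, 15, 16, 12, 10, 0, 11, 8, 13, 14, 6, 7]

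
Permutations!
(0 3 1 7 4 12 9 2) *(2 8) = (0 3 1 7 4 12 9 8 2) = [3, 7, 0, 1, 12, 5, 6, 4, 2, 8, 10, 11, 9]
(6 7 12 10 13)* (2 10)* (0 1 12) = [1, 12, 10, 3, 4, 5, 7, 0, 8, 9, 13, 11, 2, 6] = (0 1 12 2 10 13 6 7)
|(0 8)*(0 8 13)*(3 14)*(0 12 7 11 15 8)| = 14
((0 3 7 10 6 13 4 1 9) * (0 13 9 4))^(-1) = (0 13 9 6 10 7 3)(1 4) = [13, 4, 2, 0, 1, 5, 10, 3, 8, 6, 7, 11, 12, 9]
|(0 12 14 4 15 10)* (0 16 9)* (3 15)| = 9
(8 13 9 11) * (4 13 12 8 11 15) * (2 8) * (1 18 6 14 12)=(1 18 6 14 12 2 8)(4 13 9 15)=[0, 18, 8, 3, 13, 5, 14, 7, 1, 15, 10, 11, 2, 9, 12, 4, 16, 17, 6]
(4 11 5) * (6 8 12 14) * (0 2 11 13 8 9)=[2, 1, 11, 3, 13, 4, 9, 7, 12, 0, 10, 5, 14, 8, 6]=(0 2 11 5 4 13 8 12 14 6 9)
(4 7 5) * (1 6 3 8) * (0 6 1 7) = (0 6 3 8 7 5 4) = [6, 1, 2, 8, 0, 4, 3, 5, 7]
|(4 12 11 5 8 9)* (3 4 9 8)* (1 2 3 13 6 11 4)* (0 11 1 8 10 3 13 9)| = |(0 11 5 9)(1 2 13 6)(3 8 10)(4 12)| = 12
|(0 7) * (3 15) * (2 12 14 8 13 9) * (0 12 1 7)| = |(1 7 12 14 8 13 9 2)(3 15)| = 8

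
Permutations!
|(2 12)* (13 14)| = 2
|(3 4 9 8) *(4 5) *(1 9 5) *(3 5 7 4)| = |(1 9 8 5 3)(4 7)| = 10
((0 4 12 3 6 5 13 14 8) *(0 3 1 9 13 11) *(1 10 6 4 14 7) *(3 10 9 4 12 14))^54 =(0 5 10 14 1 13 12)(3 11 6 8 4 7 9) =[5, 13, 2, 11, 7, 10, 8, 9, 4, 3, 14, 6, 0, 12, 1]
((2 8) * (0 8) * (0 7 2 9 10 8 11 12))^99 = [0, 1, 7, 3, 4, 5, 6, 2, 8, 9, 10, 11, 12] = (12)(2 7)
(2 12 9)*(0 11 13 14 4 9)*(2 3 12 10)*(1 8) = (0 11 13 14 4 9 3 12)(1 8)(2 10) = [11, 8, 10, 12, 9, 5, 6, 7, 1, 3, 2, 13, 0, 14, 4]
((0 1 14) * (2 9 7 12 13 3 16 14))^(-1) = (0 14 16 3 13 12 7 9 2 1) = [14, 0, 1, 13, 4, 5, 6, 9, 8, 2, 10, 11, 7, 12, 16, 15, 3]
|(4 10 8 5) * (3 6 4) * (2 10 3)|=12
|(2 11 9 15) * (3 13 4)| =|(2 11 9 15)(3 13 4)| =12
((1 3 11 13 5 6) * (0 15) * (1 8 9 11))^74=(15)(5 8 11)(6 9 13)=[0, 1, 2, 3, 4, 8, 9, 7, 11, 13, 10, 5, 12, 6, 14, 15]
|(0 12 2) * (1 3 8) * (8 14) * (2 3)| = 7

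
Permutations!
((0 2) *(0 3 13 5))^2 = [3, 1, 13, 5, 4, 2, 6, 7, 8, 9, 10, 11, 12, 0] = (0 3 5 2 13)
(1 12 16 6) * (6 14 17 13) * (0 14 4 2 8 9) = (0 14 17 13 6 1 12 16 4 2 8 9) = [14, 12, 8, 3, 2, 5, 1, 7, 9, 0, 10, 11, 16, 6, 17, 15, 4, 13]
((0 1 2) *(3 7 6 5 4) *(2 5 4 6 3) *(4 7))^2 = (0 5 7 4)(1 6 3 2) = [5, 6, 1, 2, 0, 7, 3, 4]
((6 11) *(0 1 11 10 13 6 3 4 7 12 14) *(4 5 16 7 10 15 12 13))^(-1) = (0 14 12 15 6 13 7 16 5 3 11 1)(4 10) = [14, 0, 2, 11, 10, 3, 13, 16, 8, 9, 4, 1, 15, 7, 12, 6, 5]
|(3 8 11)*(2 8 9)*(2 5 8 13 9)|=7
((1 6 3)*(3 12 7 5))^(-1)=(1 3 5 7 12 6)=[0, 3, 2, 5, 4, 7, 1, 12, 8, 9, 10, 11, 6]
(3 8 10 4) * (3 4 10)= (10)(3 8)= [0, 1, 2, 8, 4, 5, 6, 7, 3, 9, 10]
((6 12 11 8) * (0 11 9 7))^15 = (0 11 8 6 12 9 7) = [11, 1, 2, 3, 4, 5, 12, 0, 6, 7, 10, 8, 9]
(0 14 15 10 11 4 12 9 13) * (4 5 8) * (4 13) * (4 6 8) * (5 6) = (0 14 15 10 11 6 8 13)(4 12 9 5) = [14, 1, 2, 3, 12, 4, 8, 7, 13, 5, 11, 6, 9, 0, 15, 10]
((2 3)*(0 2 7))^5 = (0 2 3 7) = [2, 1, 3, 7, 4, 5, 6, 0]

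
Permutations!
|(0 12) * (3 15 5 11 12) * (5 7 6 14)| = |(0 3 15 7 6 14 5 11 12)| = 9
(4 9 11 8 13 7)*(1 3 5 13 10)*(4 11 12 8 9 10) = (1 3 5 13 7 11 9 12 8 4 10) = [0, 3, 2, 5, 10, 13, 6, 11, 4, 12, 1, 9, 8, 7]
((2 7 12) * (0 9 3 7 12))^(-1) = (0 7 3 9)(2 12) = [7, 1, 12, 9, 4, 5, 6, 3, 8, 0, 10, 11, 2]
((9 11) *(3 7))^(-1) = (3 7)(9 11) = [0, 1, 2, 7, 4, 5, 6, 3, 8, 11, 10, 9]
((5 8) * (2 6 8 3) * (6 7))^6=[0, 1, 2, 3, 4, 5, 6, 7, 8]=(8)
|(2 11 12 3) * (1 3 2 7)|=3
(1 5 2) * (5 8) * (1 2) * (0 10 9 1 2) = (0 10 9 1 8 5 2) = [10, 8, 0, 3, 4, 2, 6, 7, 5, 1, 9]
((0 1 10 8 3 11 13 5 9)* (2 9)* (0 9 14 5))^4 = (0 3 1 11 10 13 8)(2 14 5) = [3, 11, 14, 1, 4, 2, 6, 7, 0, 9, 13, 10, 12, 8, 5]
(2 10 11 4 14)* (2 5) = [0, 1, 10, 3, 14, 2, 6, 7, 8, 9, 11, 4, 12, 13, 5] = (2 10 11 4 14 5)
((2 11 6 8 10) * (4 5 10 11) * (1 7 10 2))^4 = (1 7 10)(2 4 5)(6 8 11) = [0, 7, 4, 3, 5, 2, 8, 10, 11, 9, 1, 6]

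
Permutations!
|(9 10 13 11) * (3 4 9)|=6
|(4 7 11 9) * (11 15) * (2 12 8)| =15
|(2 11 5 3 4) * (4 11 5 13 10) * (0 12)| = 14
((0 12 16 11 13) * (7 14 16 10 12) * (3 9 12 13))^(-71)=[13, 1, 2, 11, 4, 5, 6, 0, 8, 3, 12, 16, 9, 10, 7, 15, 14]=(0 13 10 12 9 3 11 16 14 7)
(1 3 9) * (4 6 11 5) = [0, 3, 2, 9, 6, 4, 11, 7, 8, 1, 10, 5] = (1 3 9)(4 6 11 5)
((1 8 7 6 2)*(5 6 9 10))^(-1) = (1 2 6 5 10 9 7 8) = [0, 2, 6, 3, 4, 10, 5, 8, 1, 7, 9]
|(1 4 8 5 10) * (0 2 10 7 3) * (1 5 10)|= 9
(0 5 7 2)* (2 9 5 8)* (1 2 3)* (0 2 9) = (0 8 3 1 9 5 7) = [8, 9, 2, 1, 4, 7, 6, 0, 3, 5]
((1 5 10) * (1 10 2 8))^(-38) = (10)(1 2)(5 8) = [0, 2, 1, 3, 4, 8, 6, 7, 5, 9, 10]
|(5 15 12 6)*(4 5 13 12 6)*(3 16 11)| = |(3 16 11)(4 5 15 6 13 12)| = 6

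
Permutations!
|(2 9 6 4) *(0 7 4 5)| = 7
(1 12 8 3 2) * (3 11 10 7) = (1 12 8 11 10 7 3 2) = [0, 12, 1, 2, 4, 5, 6, 3, 11, 9, 7, 10, 8]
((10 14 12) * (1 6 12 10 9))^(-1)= (1 9 12 6)(10 14)= [0, 9, 2, 3, 4, 5, 1, 7, 8, 12, 14, 11, 6, 13, 10]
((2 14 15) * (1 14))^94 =[0, 15, 14, 3, 4, 5, 6, 7, 8, 9, 10, 11, 12, 13, 2, 1] =(1 15)(2 14)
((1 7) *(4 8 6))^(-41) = (1 7)(4 8 6) = [0, 7, 2, 3, 8, 5, 4, 1, 6]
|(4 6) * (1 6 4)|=2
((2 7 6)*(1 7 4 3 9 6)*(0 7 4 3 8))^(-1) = (0 8 4 1 7)(2 6 9 3) = [8, 7, 6, 2, 1, 5, 9, 0, 4, 3]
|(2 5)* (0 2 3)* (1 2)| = 5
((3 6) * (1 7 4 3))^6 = (1 7 4 3 6) = [0, 7, 2, 6, 3, 5, 1, 4]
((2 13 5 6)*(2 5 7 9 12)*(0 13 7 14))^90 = (14)(2 9)(7 12) = [0, 1, 9, 3, 4, 5, 6, 12, 8, 2, 10, 11, 7, 13, 14]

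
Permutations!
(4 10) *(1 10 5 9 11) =(1 10 4 5 9 11) =[0, 10, 2, 3, 5, 9, 6, 7, 8, 11, 4, 1]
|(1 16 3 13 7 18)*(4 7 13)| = 6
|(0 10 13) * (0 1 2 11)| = 6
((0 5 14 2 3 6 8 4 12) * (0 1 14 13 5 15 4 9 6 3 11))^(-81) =[11, 12, 14, 3, 15, 13, 6, 7, 8, 9, 10, 2, 4, 5, 1, 0] =(0 11 2 14 1 12 4 15)(5 13)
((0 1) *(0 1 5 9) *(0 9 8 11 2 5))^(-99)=[0, 1, 5, 3, 4, 8, 6, 7, 11, 9, 10, 2]=(2 5 8 11)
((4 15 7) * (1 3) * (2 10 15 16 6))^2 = (2 15 4 6 10 7 16) = [0, 1, 15, 3, 6, 5, 10, 16, 8, 9, 7, 11, 12, 13, 14, 4, 2]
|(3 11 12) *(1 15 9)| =3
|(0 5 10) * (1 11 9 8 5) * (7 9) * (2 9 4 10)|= 12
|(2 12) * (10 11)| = |(2 12)(10 11)| = 2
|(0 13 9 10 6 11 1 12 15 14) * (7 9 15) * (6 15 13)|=10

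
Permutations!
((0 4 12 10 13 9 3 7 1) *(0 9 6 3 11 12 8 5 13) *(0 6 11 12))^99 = (0 5)(1 9 12 10 6 3 7)(4 13)(8 11) = [5, 9, 2, 7, 13, 0, 3, 1, 11, 12, 6, 8, 10, 4]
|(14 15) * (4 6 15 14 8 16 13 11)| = |(4 6 15 8 16 13 11)| = 7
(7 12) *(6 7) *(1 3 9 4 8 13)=(1 3 9 4 8 13)(6 7 12)=[0, 3, 2, 9, 8, 5, 7, 12, 13, 4, 10, 11, 6, 1]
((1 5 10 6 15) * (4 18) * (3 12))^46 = (18)(1 5 10 6 15) = [0, 5, 2, 3, 4, 10, 15, 7, 8, 9, 6, 11, 12, 13, 14, 1, 16, 17, 18]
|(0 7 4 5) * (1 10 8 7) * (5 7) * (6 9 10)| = |(0 1 6 9 10 8 5)(4 7)| = 14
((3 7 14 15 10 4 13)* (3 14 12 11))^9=(3 7 12 11)(4 10 15 14 13)=[0, 1, 2, 7, 10, 5, 6, 12, 8, 9, 15, 3, 11, 4, 13, 14]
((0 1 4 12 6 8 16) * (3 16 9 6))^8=(0 4 3)(1 12 16)(6 9 8)=[4, 12, 2, 0, 3, 5, 9, 7, 6, 8, 10, 11, 16, 13, 14, 15, 1]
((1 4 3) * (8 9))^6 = (9) = [0, 1, 2, 3, 4, 5, 6, 7, 8, 9]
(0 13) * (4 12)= (0 13)(4 12)= [13, 1, 2, 3, 12, 5, 6, 7, 8, 9, 10, 11, 4, 0]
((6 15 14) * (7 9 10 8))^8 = (6 14 15) = [0, 1, 2, 3, 4, 5, 14, 7, 8, 9, 10, 11, 12, 13, 15, 6]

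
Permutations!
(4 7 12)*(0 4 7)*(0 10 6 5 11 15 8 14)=(0 4 10 6 5 11 15 8 14)(7 12)=[4, 1, 2, 3, 10, 11, 5, 12, 14, 9, 6, 15, 7, 13, 0, 8]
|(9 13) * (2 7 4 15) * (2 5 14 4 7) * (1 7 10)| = |(1 7 10)(4 15 5 14)(9 13)| = 12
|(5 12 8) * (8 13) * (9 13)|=|(5 12 9 13 8)|=5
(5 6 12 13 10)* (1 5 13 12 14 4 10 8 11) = (1 5 6 14 4 10 13 8 11) = [0, 5, 2, 3, 10, 6, 14, 7, 11, 9, 13, 1, 12, 8, 4]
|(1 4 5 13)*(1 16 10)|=|(1 4 5 13 16 10)|=6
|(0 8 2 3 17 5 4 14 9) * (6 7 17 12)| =|(0 8 2 3 12 6 7 17 5 4 14 9)| =12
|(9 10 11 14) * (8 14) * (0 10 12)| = 7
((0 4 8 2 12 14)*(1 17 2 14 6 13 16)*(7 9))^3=(0 14 8 4)(1 12 16 2 13 17 6)(7 9)=[14, 12, 13, 3, 0, 5, 1, 9, 4, 7, 10, 11, 16, 17, 8, 15, 2, 6]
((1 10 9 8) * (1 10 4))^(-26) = (8 10 9) = [0, 1, 2, 3, 4, 5, 6, 7, 10, 8, 9]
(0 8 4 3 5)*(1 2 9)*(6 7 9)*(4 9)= (0 8 9 1 2 6 7 4 3 5)= [8, 2, 6, 5, 3, 0, 7, 4, 9, 1]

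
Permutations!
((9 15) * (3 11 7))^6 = (15) = [0, 1, 2, 3, 4, 5, 6, 7, 8, 9, 10, 11, 12, 13, 14, 15]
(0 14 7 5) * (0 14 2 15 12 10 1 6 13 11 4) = (0 2 15 12 10 1 6 13 11 4)(5 14 7) = [2, 6, 15, 3, 0, 14, 13, 5, 8, 9, 1, 4, 10, 11, 7, 12]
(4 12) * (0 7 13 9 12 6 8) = (0 7 13 9 12 4 6 8) = [7, 1, 2, 3, 6, 5, 8, 13, 0, 12, 10, 11, 4, 9]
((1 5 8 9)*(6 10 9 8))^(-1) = (1 9 10 6 5) = [0, 9, 2, 3, 4, 1, 5, 7, 8, 10, 6]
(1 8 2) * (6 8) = (1 6 8 2) = [0, 6, 1, 3, 4, 5, 8, 7, 2]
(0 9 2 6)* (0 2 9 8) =[8, 1, 6, 3, 4, 5, 2, 7, 0, 9] =(9)(0 8)(2 6)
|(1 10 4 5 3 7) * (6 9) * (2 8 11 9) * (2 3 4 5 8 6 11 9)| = |(1 10 5 4 8 9 11 2 6 3 7)| = 11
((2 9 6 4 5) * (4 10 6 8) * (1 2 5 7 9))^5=[0, 2, 1, 3, 7, 5, 10, 9, 4, 8, 6]=(1 2)(4 7 9 8)(6 10)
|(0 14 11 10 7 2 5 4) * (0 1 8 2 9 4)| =|(0 14 11 10 7 9 4 1 8 2 5)| =11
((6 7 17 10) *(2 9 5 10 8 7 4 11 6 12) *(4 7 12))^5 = (2 11 12 4 8 10 17 5 7 9 6) = [0, 1, 11, 3, 8, 7, 2, 9, 10, 6, 17, 12, 4, 13, 14, 15, 16, 5]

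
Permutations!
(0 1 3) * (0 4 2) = (0 1 3 4 2) = [1, 3, 0, 4, 2]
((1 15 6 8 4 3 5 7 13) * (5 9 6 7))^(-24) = (15)(3 9 6 8 4) = [0, 1, 2, 9, 3, 5, 8, 7, 4, 6, 10, 11, 12, 13, 14, 15]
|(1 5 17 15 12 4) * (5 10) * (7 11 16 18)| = |(1 10 5 17 15 12 4)(7 11 16 18)| = 28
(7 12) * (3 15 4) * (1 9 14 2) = [0, 9, 1, 15, 3, 5, 6, 12, 8, 14, 10, 11, 7, 13, 2, 4] = (1 9 14 2)(3 15 4)(7 12)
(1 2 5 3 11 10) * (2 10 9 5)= (1 10)(3 11 9 5)= [0, 10, 2, 11, 4, 3, 6, 7, 8, 5, 1, 9]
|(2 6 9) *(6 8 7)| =|(2 8 7 6 9)| =5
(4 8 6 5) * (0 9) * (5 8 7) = (0 9)(4 7 5)(6 8) = [9, 1, 2, 3, 7, 4, 8, 5, 6, 0]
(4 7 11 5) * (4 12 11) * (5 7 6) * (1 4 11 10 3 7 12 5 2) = (1 4 6 2)(3 7 11 12 10) = [0, 4, 1, 7, 6, 5, 2, 11, 8, 9, 3, 12, 10]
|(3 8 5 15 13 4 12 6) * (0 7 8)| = |(0 7 8 5 15 13 4 12 6 3)| = 10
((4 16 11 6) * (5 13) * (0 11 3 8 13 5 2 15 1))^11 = (16) = [0, 1, 2, 3, 4, 5, 6, 7, 8, 9, 10, 11, 12, 13, 14, 15, 16]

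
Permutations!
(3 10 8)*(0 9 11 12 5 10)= [9, 1, 2, 0, 4, 10, 6, 7, 3, 11, 8, 12, 5]= (0 9 11 12 5 10 8 3)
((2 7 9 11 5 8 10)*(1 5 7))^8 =[0, 10, 8, 3, 4, 2, 6, 11, 1, 7, 5, 9] =(1 10 5 2 8)(7 11 9)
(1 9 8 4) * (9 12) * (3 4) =(1 12 9 8 3 4) =[0, 12, 2, 4, 1, 5, 6, 7, 3, 8, 10, 11, 9]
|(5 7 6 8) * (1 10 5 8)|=|(1 10 5 7 6)|=5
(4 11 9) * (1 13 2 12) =[0, 13, 12, 3, 11, 5, 6, 7, 8, 4, 10, 9, 1, 2] =(1 13 2 12)(4 11 9)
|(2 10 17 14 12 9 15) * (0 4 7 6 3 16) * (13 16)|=|(0 4 7 6 3 13 16)(2 10 17 14 12 9 15)|=7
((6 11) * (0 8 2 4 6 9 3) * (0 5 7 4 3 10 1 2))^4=[0, 7, 4, 6, 10, 11, 1, 9, 8, 3, 5, 2]=(1 7 9 3 6)(2 4 10 5 11)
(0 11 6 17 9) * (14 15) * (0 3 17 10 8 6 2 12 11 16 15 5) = (0 16 15 14 5)(2 12 11)(3 17 9)(6 10 8) = [16, 1, 12, 17, 4, 0, 10, 7, 6, 3, 8, 2, 11, 13, 5, 14, 15, 9]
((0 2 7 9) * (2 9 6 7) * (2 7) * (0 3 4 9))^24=(9)=[0, 1, 2, 3, 4, 5, 6, 7, 8, 9]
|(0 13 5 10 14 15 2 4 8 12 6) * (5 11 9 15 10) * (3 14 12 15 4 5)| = |(0 13 11 9 4 8 15 2 5 3 14 10 12 6)| = 14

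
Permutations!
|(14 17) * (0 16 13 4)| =|(0 16 13 4)(14 17)| =4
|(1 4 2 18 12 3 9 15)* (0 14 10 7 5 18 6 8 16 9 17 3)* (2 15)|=210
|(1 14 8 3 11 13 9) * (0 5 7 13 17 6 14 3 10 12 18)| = |(0 5 7 13 9 1 3 11 17 6 14 8 10 12 18)| = 15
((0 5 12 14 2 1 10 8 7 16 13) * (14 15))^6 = (0 1)(2 13)(5 10)(7 15)(8 12)(14 16) = [1, 0, 13, 3, 4, 10, 6, 15, 12, 9, 5, 11, 8, 2, 16, 7, 14]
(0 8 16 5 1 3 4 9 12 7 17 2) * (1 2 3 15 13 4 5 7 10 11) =[8, 15, 0, 5, 9, 2, 6, 17, 16, 12, 11, 1, 10, 4, 14, 13, 7, 3] =(0 8 16 7 17 3 5 2)(1 15 13 4 9 12 10 11)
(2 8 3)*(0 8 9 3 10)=(0 8 10)(2 9 3)=[8, 1, 9, 2, 4, 5, 6, 7, 10, 3, 0]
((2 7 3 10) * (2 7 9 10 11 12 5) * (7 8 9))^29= (2 5 12 11 3 7)(8 10 9)= [0, 1, 5, 7, 4, 12, 6, 2, 10, 8, 9, 3, 11]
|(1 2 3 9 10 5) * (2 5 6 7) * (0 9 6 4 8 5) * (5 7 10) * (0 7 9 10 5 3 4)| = 18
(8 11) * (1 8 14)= (1 8 11 14)= [0, 8, 2, 3, 4, 5, 6, 7, 11, 9, 10, 14, 12, 13, 1]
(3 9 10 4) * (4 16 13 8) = (3 9 10 16 13 8 4) = [0, 1, 2, 9, 3, 5, 6, 7, 4, 10, 16, 11, 12, 8, 14, 15, 13]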